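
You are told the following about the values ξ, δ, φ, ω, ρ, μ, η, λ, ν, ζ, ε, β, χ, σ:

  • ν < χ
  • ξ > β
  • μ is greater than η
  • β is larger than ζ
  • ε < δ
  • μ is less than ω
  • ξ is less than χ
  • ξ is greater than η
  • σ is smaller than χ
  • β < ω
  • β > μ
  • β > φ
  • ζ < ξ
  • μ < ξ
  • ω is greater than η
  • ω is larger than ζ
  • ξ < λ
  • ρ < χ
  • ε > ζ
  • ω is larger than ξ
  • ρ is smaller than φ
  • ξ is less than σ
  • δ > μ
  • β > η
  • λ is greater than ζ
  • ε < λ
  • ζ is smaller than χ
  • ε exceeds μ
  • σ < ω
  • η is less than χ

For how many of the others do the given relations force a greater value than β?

Directly above β: ξ, ω.
One step further: σ, λ, χ (5 so far).
No other element is forced above β by the given relations, so the count is 5.

5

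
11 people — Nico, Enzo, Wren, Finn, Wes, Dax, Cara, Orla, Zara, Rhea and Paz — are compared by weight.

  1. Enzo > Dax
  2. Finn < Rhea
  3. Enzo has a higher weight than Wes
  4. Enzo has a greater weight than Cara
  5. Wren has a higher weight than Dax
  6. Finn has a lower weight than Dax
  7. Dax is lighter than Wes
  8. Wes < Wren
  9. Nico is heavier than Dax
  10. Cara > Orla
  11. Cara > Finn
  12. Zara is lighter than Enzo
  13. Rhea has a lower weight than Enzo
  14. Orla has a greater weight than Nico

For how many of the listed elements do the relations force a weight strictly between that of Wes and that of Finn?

Chaining upward from Finn reaches: Dax, Nico, Orla, Cara, Rhea, Enzo, Wren.
Chaining downward from Wes reaches: Dax.
Strictly between Finn and Wes are those in both lists: Dax — 1 element.

1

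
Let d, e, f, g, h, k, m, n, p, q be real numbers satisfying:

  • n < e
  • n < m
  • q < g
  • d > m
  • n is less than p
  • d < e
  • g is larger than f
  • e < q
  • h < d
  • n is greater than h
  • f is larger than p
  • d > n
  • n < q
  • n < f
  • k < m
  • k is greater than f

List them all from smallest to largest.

Each adjacent pair is fixed by a given relation: h < n; n < p; p < f; f < k; k < m; m < d; d < e; e < q; q < g. Chaining them end to end gives the full order.

h < n < p < f < k < m < d < e < q < g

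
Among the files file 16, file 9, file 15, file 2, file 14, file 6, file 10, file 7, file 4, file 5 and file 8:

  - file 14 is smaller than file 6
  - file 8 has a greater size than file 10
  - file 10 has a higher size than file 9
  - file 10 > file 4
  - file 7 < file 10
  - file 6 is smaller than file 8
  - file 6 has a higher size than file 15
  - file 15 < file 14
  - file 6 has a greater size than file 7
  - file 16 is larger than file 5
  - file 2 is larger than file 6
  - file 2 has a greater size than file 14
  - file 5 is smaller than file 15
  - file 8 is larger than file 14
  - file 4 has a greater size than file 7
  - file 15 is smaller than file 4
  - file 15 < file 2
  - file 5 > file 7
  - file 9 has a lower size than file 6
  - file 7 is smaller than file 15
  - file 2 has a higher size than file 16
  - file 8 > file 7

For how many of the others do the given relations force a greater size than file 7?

9

From file 7 the given relations immediately reach file 5, file 15, file 4, file 10, file 6, file 8.
From those, file 14, file 16, file 2 — 9 in total.
Nothing else is reachable above file 7; 9 in all.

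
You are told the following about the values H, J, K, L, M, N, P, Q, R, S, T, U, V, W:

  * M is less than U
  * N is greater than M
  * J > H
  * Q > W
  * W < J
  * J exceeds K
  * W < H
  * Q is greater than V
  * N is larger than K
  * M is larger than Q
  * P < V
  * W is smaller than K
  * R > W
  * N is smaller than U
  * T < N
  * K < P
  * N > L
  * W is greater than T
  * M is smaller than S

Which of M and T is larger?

The relevant relations are T < W; W < K; K < P; P < V; V < Q; Q < M.
Chaining these gives T < W < K < P < V < Q < M.
So T < M; M is the larger of the two.

M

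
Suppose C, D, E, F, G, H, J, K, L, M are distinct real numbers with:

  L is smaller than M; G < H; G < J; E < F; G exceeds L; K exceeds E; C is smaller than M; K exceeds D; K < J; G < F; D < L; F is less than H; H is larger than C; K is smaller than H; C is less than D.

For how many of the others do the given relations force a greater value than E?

4

The elements the relations force above E are F, K, H, J — no chain reaches any other.
That is 4.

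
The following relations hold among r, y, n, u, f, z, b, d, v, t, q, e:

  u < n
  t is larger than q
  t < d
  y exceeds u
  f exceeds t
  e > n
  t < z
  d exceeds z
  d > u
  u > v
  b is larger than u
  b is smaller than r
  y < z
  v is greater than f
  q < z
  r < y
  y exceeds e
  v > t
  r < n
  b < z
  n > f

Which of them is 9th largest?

Piecing the relations together gives one ordering: q < t < f < v < u < b < r < n < e < y < z < d.
Counting 9 from the largest end gives v.

v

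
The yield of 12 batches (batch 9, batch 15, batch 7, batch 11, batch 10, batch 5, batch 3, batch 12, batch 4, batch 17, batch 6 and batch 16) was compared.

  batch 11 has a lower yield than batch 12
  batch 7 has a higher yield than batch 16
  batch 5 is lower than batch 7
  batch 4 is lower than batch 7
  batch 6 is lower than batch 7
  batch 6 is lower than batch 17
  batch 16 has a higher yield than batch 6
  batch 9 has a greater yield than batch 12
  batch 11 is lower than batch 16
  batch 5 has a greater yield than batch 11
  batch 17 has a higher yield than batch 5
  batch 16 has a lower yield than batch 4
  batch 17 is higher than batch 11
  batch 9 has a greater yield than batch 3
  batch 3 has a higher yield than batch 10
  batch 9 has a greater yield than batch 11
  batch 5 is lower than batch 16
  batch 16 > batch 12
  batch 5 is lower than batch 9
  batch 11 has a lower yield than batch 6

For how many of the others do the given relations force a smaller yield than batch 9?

5

The elements the relations force below batch 9 are batch 11, batch 10, batch 3, batch 5, batch 12 — no chain reaches any other.
That is 5.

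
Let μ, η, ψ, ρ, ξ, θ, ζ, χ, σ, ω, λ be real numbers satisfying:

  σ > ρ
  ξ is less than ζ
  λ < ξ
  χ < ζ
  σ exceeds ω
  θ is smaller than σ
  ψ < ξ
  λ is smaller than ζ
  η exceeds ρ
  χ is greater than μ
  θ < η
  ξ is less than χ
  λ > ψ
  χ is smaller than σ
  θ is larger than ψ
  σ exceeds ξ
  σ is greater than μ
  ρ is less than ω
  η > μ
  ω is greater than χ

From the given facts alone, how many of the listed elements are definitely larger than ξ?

The elements the relations force above ξ are χ, ζ, ω, σ — no chain reaches any other.
That is 4.

4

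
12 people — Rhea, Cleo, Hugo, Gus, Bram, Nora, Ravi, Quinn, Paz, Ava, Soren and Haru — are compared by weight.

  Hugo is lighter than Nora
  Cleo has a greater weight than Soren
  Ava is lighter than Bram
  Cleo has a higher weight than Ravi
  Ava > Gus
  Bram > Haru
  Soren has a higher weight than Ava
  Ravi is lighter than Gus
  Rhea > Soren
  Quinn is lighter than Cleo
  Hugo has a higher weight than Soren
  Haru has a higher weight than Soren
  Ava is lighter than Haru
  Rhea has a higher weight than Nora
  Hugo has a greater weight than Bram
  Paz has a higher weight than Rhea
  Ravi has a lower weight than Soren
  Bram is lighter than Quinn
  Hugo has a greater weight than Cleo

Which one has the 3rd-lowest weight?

The consecutive relations fix a unique order: Ravi < Gus < Ava < Soren < Haru < Bram < Quinn < Cleo < Hugo < Nora < Rhea < Paz.
The 3rd smallest is Ava.

Ava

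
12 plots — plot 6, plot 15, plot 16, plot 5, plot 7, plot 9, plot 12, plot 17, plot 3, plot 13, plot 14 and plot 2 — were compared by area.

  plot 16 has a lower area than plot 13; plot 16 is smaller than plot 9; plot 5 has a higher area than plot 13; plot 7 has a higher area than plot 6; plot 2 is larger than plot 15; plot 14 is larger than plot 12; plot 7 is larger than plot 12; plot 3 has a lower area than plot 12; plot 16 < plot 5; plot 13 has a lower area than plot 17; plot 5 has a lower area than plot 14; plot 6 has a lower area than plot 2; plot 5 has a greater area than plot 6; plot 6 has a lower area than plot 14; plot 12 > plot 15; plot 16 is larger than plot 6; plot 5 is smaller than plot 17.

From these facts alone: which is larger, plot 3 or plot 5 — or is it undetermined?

Following every chain through plot 3: above plot 3 we get plot 12, plot 14, plot 7.
plot 5 is not reached, and no chain runs the other way from plot 5 to plot 3.
So the given relations leave the order of plot 3 and plot 5 undetermined.

undetermined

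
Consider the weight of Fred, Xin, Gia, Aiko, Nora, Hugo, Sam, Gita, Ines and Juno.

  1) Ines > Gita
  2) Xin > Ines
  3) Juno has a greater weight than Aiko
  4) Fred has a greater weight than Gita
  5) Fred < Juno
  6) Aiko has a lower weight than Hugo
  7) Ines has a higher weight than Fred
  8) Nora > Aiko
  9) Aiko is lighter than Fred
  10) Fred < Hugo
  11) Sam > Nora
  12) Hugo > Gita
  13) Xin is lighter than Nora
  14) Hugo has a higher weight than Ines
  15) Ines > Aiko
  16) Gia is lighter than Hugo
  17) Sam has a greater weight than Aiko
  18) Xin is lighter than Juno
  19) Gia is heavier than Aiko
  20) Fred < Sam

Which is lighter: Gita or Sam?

Link the given pairs in sequence: Gita < Fred; Fred < Ines; Ines < Xin; Xin < Nora; Nora < Sam.
Together: Gita < Fred < Ines < Xin < Nora < Sam.
So Gita < Sam; Gita is the lighter of the two.

Gita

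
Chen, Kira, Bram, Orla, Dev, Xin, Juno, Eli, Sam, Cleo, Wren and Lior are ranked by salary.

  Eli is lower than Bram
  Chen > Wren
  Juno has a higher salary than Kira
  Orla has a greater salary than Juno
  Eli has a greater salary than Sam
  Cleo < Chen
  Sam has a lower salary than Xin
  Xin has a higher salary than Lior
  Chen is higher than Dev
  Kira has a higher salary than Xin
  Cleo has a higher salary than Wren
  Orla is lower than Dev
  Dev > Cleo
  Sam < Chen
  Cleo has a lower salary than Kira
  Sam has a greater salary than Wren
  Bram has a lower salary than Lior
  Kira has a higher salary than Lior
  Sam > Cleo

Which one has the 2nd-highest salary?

Dev

Chaining the given pairs: Wren < Cleo < Sam < Eli < Bram < Lior < Xin < Kira < Juno < Orla < Dev < Chen.
Counting 2 from the largest end gives Dev.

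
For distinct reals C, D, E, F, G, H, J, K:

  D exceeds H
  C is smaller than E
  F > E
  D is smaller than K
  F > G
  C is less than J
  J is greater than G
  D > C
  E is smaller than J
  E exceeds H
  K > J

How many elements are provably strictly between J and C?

1

The relations place C below J. An element lies strictly between them when it is forced above C and also forced below J.
Above C: {D, E, F, K}. Below J: {G, H, E}.
Intersection: {E} — 1.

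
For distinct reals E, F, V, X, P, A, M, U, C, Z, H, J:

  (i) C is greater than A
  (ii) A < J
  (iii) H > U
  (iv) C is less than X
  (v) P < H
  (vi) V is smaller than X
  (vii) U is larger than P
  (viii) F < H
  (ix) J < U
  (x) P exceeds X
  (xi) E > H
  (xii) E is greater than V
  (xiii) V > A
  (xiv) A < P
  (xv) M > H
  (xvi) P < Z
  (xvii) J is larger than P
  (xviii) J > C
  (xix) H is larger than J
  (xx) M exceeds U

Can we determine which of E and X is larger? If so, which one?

E

The relevant relations are X < P; P < J; J < U; U < H; H < E.
Chaining these gives X < P < J < U < H < E.
So E is larger.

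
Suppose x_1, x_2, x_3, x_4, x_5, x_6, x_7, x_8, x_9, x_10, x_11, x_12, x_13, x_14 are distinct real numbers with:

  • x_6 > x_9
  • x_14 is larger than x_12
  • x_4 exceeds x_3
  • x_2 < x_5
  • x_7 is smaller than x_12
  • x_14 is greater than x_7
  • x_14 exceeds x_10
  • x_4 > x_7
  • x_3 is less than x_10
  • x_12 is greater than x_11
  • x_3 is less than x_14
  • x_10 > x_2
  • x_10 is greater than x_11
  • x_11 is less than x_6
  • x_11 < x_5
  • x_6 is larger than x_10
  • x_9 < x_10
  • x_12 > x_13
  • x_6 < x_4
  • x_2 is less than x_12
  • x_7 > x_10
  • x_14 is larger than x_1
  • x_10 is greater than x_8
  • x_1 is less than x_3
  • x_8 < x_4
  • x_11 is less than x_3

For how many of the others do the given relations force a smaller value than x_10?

Directly below x_10: x_8, x_9, x_2, x_11, x_3.
One step further: x_1 (6 so far).
Nothing else is reachable below x_10; 6 in all.

6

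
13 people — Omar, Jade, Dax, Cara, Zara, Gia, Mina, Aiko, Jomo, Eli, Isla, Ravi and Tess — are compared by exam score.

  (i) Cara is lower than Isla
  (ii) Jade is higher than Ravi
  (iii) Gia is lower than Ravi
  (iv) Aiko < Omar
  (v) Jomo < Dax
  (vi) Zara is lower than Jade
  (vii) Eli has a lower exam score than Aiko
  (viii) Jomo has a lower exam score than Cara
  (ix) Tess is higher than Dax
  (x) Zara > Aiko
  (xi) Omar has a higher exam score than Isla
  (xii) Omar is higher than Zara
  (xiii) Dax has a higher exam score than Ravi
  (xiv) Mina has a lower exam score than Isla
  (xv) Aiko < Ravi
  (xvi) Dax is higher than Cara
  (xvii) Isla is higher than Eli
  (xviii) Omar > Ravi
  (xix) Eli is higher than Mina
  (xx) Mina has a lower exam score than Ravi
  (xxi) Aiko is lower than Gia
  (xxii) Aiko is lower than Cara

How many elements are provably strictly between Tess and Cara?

1

Chaining upward from Cara reaches: Isla, Omar, Dax.
Chaining downward from Tess reaches: Mina, Eli, Aiko, Jomo, Gia, Ravi, Dax.
Strictly between Cara and Tess are those in both lists: Dax — 1 element.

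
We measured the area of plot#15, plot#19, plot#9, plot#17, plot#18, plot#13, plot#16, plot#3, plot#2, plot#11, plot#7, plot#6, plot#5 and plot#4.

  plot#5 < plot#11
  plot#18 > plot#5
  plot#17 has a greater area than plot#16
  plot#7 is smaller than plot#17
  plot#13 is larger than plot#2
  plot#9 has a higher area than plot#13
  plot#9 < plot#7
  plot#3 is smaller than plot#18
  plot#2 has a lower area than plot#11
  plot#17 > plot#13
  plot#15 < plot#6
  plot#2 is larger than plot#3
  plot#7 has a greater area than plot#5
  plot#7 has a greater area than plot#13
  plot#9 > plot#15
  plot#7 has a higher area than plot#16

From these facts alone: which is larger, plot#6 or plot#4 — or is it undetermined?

undetermined

Following every chain through plot#4: nothing is chained to plot#4.
plot#6 is not reached, and no chain runs the other way from plot#6 to plot#4.
So the given relations leave the order of plot#4 and plot#6 undetermined.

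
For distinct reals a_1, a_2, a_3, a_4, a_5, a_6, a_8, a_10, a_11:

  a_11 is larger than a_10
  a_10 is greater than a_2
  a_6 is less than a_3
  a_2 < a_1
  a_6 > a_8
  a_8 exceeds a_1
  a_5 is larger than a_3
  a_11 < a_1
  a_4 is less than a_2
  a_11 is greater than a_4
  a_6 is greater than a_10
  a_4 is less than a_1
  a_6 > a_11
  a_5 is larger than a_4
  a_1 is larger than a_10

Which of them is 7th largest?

a_10

Piecing the relations together gives one ordering: a_4 < a_2 < a_10 < a_11 < a_1 < a_8 < a_6 < a_3 < a_5.
The 7th largest is a_10.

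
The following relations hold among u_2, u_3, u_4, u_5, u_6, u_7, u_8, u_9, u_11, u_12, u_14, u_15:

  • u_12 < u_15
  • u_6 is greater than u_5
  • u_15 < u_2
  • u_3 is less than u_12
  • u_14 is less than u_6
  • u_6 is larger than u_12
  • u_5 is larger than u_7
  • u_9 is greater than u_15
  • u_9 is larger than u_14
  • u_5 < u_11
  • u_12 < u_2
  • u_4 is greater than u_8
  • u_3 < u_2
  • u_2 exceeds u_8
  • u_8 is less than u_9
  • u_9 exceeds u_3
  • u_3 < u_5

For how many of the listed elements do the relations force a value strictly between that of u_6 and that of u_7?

Chaining upward from u_7 reaches: u_5, u_11.
Chaining downward from u_6 reaches: u_3, u_5, u_14, u_12.
Strictly between u_7 and u_6 are those in both lists: u_5 — 1 element.

1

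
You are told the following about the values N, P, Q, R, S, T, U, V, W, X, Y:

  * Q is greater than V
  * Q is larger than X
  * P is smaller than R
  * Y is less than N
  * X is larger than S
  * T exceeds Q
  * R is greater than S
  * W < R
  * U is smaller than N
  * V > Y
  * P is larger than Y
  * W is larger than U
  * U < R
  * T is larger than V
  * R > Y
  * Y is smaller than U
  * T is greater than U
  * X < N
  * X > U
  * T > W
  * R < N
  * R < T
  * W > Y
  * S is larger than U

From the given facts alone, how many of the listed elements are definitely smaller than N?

7

The elements the relations force below N are Y, U, P, S, W, X, R — no chain reaches any other.
That is 7.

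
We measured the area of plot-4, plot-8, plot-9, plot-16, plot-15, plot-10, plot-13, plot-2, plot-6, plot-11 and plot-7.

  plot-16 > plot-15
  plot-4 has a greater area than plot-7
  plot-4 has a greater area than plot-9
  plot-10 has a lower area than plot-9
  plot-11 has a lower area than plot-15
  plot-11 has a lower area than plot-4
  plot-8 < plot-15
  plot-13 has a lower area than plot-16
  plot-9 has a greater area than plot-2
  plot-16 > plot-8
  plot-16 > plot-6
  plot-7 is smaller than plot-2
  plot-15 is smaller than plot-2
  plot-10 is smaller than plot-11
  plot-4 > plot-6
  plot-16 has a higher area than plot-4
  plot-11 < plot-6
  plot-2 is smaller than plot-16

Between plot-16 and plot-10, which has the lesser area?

plot-10

The relevant relations are plot-10 < plot-11; plot-11 < plot-15; plot-15 < plot-2; plot-2 < plot-9; plot-9 < plot-4; plot-4 < plot-16.
Chaining these gives plot-10 < plot-11 < plot-15 < plot-2 < plot-9 < plot-4 < plot-16.
So plot-10 < plot-16; plot-10 is the smaller of the two.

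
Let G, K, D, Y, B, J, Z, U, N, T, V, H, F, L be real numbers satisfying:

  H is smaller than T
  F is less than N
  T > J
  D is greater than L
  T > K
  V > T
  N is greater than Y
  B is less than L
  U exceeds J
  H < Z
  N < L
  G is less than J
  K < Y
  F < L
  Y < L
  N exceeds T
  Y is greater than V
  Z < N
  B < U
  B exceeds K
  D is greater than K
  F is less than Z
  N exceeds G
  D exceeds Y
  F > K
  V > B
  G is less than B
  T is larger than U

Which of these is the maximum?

G is not greatest since G < N; J is not greatest since J < U; K is not greatest since K < F; H is not greatest since H < T; B is not greatest since B < U; F is not greatest since F < Z; U is not greatest since U < T; T is not greatest since T < N; V is not greatest since V < Y; Y is not greatest since Y < N; Z is not greatest since Z < N; N is not greatest since N < L; L is not greatest since L < D.
Only D has nothing above it, so D is the maximum.

D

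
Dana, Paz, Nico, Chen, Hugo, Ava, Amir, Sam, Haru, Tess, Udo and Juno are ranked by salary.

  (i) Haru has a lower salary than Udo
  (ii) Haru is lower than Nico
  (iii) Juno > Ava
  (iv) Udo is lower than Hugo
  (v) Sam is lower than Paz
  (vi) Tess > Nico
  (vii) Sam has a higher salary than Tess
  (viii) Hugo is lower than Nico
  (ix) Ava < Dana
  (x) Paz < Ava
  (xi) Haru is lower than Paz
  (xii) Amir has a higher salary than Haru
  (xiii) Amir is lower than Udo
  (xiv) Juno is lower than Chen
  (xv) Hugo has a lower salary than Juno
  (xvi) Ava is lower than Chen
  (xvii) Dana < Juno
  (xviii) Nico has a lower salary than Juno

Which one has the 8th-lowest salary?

Chaining the given pairs: Haru < Amir < Udo < Hugo < Nico < Tess < Sam < Paz < Ava < Dana < Juno < Chen.
The 8th smallest is Paz.

Paz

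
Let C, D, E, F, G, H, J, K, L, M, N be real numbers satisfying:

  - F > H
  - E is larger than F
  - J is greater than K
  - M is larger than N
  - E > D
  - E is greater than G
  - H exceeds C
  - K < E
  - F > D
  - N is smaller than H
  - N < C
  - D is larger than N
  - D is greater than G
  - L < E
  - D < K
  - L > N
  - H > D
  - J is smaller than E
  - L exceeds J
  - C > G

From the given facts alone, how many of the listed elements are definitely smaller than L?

5

The elements the relations force below L are N, G, D, K, J — no chain reaches any other.
That is 5.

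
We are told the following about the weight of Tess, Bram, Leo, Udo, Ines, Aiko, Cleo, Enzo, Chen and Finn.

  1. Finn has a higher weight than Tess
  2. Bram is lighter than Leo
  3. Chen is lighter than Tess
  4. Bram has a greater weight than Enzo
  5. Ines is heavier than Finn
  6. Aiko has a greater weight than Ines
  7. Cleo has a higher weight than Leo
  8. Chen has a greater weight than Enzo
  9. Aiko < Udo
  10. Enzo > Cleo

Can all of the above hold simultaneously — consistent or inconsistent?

We have Enzo < Bram stated directly, yet also Bram < Leo < Cleo < Enzo by chaining the others — so Bram < Enzo. Contradiction.

inconsistent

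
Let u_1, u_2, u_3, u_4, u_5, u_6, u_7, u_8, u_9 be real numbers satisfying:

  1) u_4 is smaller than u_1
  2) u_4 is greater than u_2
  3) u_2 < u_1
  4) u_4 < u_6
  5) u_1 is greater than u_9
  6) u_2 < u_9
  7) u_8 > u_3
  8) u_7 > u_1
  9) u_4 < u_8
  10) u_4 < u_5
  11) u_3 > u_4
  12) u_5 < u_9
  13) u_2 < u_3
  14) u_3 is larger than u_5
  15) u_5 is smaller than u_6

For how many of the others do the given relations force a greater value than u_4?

7

From u_4 the given relations immediately reach u_5, u_3, u_6, u_8, u_1.
From those, u_9, u_7 — 7 in total.
Nothing else is reachable above u_4; 7 in all.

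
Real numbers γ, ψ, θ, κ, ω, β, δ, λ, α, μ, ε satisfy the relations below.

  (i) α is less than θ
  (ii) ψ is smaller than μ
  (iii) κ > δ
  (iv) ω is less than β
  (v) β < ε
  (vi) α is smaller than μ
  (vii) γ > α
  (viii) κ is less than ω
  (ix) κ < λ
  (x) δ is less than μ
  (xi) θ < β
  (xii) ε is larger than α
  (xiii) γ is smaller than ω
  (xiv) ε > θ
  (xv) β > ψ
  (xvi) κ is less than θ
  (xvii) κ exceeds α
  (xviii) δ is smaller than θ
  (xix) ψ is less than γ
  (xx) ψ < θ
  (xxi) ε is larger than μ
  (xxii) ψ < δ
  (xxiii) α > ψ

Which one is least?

α is not least since ψ < α; δ is not least since ψ < δ; γ is not least since α < γ; κ is not least since δ < κ; ω is not least since κ < ω; μ is not least since α < μ; λ is not least since κ < λ; θ is not least since ψ < θ; β is not least since θ < β; ε is not least since β < ε.
Only ψ has nothing below it, so ψ is the least.

ψ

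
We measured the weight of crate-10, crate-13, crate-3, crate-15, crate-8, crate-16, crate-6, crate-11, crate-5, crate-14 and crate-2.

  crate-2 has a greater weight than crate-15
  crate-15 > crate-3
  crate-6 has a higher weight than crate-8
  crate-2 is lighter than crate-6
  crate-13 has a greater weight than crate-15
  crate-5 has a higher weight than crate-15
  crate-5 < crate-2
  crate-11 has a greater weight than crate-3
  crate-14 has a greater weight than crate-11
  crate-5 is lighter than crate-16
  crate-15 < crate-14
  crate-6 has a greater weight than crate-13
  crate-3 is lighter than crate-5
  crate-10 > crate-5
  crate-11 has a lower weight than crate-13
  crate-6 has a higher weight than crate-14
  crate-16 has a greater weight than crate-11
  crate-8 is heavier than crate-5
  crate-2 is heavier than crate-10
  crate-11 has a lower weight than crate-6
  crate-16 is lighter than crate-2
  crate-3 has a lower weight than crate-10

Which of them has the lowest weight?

Chaining upward from crate-3: directly above it, crate-15, crate-5, crate-10, crate-11; then crate-8, crate-16, crate-2, crate-13, crate-14, crate-6.
That covers every other element, and nothing is given below crate-3, so crate-3 is the lowest weight.

crate-3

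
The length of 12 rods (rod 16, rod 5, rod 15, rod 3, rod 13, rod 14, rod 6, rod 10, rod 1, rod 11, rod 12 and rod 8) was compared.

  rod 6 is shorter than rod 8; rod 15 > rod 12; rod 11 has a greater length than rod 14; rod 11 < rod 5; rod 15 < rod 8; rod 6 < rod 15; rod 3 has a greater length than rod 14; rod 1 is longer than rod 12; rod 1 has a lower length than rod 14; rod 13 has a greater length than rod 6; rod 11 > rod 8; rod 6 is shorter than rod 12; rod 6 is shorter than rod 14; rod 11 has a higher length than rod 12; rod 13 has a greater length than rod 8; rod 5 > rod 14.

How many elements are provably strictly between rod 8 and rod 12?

1

The relations place rod 12 below rod 8. An element lies strictly between them when it is forced above rod 12 and also forced below rod 8.
Above rod 12: {rod 1, rod 15, rod 14, rod 13, rod 11, rod 3, rod 5}. Below rod 8: {rod 6, rod 15}.
Intersection: {rod 15} — 1.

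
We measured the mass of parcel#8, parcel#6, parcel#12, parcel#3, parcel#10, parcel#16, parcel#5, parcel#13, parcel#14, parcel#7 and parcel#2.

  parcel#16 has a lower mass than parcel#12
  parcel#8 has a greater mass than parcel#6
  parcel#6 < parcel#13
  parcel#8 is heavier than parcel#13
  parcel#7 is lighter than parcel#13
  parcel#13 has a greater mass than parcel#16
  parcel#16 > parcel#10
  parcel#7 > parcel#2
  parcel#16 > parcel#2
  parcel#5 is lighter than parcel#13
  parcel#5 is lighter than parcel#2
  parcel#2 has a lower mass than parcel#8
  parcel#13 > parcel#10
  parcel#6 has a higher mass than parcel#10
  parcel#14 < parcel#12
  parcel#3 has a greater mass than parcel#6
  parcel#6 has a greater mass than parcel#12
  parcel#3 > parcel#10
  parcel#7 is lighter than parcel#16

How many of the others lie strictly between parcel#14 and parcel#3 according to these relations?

2

The relations place parcel#14 below parcel#3. An element lies strictly between them when it is forced above parcel#14 and also forced below parcel#3.
Above parcel#14: {parcel#12, parcel#6, parcel#13, parcel#8}. Below parcel#3: {parcel#5, parcel#10, parcel#2, parcel#7, parcel#16, parcel#12, parcel#6}.
Intersection: {parcel#12, parcel#6} — 2.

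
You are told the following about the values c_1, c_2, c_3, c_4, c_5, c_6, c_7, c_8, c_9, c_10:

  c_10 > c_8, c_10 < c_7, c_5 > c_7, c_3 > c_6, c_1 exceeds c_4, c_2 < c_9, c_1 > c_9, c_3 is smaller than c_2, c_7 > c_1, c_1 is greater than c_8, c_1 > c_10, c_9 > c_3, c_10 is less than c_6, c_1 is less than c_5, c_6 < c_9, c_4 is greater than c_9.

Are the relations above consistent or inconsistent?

The single ordering c_8 < c_10 < c_6 < c_3 < c_2 < c_9 < c_4 < c_1 < c_7 < c_5 satisfies every listed relation, so no contradiction arises.

consistent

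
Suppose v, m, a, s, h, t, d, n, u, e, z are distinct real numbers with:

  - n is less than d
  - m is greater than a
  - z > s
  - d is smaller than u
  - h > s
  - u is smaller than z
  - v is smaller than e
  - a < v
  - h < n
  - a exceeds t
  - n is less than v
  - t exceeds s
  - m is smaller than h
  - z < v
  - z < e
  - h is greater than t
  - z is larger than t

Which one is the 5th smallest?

h

Piecing the relations together gives one ordering: s < t < a < m < h < n < d < u < z < v < e.
Counting 5 from the smallest end gives h.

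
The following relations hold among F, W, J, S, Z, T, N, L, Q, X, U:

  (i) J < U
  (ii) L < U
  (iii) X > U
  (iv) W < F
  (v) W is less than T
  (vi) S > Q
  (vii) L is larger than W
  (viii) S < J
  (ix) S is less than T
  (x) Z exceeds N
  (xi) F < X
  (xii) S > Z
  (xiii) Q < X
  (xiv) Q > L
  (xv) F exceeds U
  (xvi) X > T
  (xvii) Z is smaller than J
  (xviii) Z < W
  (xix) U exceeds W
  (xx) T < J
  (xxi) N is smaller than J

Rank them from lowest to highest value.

The consecutive links are each given: N < Z; Z < W; W < L; L < Q; Q < S; S < T; T < J; J < U; U < F; F < X.

N < Z < W < L < Q < S < T < J < U < F < X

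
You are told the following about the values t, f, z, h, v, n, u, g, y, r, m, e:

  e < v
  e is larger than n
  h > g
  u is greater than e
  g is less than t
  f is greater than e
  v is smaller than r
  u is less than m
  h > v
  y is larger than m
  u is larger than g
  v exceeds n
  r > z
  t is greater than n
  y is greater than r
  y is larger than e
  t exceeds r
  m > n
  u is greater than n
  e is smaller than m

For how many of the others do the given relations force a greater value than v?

4

The elements the relations force above v are r, t, y, h — no chain reaches any other.
That is 4.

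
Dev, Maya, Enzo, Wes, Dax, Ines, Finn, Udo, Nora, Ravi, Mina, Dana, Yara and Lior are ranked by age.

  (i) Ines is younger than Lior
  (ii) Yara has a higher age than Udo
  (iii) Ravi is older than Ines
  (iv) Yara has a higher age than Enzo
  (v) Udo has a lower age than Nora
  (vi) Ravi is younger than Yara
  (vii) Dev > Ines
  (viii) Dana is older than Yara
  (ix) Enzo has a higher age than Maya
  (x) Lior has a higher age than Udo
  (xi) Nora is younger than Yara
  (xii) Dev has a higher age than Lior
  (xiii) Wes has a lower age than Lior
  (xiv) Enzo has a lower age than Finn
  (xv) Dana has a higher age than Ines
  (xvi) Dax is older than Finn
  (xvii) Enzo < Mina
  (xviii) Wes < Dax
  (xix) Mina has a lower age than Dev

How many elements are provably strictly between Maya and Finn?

1

Chaining upward from Maya reaches: Enzo, Dax, Mina, Yara, Dev, Dana.
Chaining downward from Finn reaches: Enzo.
Strictly between Maya and Finn are those in both lists: Enzo — 1 element.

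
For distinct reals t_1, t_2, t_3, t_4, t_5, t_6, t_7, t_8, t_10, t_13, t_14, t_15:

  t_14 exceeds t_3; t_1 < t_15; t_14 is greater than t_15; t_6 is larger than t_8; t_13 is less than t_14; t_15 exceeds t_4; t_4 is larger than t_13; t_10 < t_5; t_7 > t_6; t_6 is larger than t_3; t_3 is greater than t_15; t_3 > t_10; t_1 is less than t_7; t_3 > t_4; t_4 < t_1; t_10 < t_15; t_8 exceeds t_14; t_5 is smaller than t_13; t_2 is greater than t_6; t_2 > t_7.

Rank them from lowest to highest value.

t_10 < t_5 < t_13 < t_4 < t_1 < t_15 < t_3 < t_14 < t_8 < t_6 < t_7 < t_2

Each adjacent pair is fixed by a given relation: t_10 < t_5; t_5 < t_13; t_13 < t_4; t_4 < t_1; t_1 < t_15; t_15 < t_3; t_3 < t_14; t_14 < t_8; t_8 < t_6; t_6 < t_7; t_7 < t_2. Chaining them end to end gives the full order.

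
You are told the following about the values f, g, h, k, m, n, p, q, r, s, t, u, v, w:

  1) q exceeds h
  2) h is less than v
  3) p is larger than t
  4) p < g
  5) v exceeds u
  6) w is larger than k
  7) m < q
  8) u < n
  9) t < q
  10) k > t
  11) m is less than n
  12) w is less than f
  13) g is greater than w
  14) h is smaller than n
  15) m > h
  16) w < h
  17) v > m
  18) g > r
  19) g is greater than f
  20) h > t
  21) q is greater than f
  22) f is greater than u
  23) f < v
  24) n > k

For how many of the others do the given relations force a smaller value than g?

7

From g the given relations immediately reach w, p, r, f.
From those, t, k, u — 7 in total.
Nothing else is reachable below g; 7 in all.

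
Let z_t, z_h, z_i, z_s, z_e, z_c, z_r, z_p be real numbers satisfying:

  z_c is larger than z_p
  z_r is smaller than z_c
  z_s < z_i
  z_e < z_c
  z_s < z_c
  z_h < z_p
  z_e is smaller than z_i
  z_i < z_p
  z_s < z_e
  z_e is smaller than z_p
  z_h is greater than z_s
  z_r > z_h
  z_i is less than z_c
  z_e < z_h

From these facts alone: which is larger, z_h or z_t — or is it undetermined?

Following every chain through z_t: nothing is chained to z_t.
z_h is not reached, and no chain runs the other way from z_h to z_t.
So the given relations leave the order of z_t and z_h undetermined.

undetermined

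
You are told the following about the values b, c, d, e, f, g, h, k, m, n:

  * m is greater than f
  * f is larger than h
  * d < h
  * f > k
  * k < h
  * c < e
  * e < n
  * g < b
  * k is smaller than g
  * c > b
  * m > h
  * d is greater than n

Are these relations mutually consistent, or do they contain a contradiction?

consistent

Every relation is compatible with k < g < b < c < e < n < d < h < f < m; the set is consistent.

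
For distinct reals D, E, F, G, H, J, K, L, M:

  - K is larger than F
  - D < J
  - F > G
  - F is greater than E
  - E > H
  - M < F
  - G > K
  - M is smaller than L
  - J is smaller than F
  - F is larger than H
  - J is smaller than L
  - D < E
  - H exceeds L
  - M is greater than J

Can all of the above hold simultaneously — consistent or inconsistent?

inconsistent

Chaining the given relations yields F < K < G, so F < G. But one relation states G < F. These cannot both hold.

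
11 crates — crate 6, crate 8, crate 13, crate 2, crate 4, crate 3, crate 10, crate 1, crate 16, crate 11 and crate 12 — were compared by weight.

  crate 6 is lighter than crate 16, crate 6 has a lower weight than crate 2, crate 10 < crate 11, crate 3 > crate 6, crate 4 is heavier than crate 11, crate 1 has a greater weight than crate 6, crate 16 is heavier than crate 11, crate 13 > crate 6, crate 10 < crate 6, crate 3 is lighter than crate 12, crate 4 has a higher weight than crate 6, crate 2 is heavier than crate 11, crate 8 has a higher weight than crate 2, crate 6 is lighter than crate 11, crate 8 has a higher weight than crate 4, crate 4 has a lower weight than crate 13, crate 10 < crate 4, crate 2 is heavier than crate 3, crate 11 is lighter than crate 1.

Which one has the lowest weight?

crate 6 is not least since crate 10 < crate 6; crate 11 is not least since crate 10 < crate 11; crate 3 is not least since crate 6 < crate 3; crate 4 is not least since crate 11 < crate 4; crate 2 is not least since crate 11 < crate 2; crate 1 is not least since crate 6 < crate 1; crate 8 is not least since crate 2 < crate 8; crate 12 is not least since crate 3 < crate 12; crate 16 is not least since crate 6 < crate 16; crate 13 is not least since crate 4 < crate 13.
Only crate 10 has nothing below it, so crate 10 is the lowest weight.

crate 10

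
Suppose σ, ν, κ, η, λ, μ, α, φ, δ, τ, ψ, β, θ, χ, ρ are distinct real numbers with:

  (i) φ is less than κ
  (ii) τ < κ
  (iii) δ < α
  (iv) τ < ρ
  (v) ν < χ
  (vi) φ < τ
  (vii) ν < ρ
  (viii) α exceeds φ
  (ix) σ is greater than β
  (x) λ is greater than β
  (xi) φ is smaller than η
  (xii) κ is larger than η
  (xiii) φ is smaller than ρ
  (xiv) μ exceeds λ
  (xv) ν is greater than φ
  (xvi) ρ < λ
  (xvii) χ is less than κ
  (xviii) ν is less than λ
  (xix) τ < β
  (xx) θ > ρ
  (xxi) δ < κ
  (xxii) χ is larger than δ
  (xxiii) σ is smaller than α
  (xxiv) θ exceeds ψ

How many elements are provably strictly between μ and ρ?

1

Chaining upward from ρ reaches: θ, λ.
Chaining downward from μ reaches: φ, ν, τ, β, λ.
Strictly between ρ and μ are those in both lists: λ — 1 element.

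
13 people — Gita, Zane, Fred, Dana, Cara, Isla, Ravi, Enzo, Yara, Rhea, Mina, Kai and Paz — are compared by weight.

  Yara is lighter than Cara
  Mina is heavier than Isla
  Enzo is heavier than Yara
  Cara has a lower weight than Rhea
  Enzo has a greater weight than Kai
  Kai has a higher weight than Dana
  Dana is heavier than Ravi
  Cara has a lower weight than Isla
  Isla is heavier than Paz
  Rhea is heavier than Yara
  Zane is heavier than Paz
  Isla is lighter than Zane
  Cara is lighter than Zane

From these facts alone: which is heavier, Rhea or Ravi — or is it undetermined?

undetermined

Following every chain through Rhea: below Rhea we get Yara, Cara.
Ravi is not reached, and no chain runs the other way from Ravi to Rhea.
So the given relations leave the order of Rhea and Ravi undetermined.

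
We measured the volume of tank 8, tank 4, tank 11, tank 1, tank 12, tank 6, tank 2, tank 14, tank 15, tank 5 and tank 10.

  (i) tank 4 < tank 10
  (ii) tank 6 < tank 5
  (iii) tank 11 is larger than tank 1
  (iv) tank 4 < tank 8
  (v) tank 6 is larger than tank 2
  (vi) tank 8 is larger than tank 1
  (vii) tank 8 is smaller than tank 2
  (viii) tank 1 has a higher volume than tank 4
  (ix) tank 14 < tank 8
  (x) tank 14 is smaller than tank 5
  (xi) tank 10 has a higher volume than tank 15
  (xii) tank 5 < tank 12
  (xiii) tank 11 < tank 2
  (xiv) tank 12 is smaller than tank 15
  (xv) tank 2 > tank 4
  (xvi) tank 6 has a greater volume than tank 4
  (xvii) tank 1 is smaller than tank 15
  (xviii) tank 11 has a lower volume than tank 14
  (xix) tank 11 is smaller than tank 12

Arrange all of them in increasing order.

The consecutive links are each given: tank 4 < tank 1; tank 1 < tank 11; tank 11 < tank 14; tank 14 < tank 8; tank 8 < tank 2; tank 2 < tank 6; tank 6 < tank 5; tank 5 < tank 12; tank 12 < tank 15; tank 15 < tank 10.

tank 4 < tank 1 < tank 11 < tank 14 < tank 8 < tank 2 < tank 6 < tank 5 < tank 12 < tank 15 < tank 10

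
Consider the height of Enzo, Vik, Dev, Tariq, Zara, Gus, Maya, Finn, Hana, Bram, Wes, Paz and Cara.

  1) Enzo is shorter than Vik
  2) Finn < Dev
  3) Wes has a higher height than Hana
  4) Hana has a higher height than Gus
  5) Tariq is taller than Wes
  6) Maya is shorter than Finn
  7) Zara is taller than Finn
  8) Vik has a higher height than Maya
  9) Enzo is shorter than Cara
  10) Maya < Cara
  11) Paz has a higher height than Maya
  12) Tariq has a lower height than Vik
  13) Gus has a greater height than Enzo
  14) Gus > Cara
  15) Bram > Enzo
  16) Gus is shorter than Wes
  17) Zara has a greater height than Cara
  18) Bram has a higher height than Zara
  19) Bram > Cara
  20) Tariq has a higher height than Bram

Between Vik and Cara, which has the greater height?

Vik

Chaining the given relations: Cara < Gus < Hana < Wes < Tariq < Vik.
So Cara < Vik; Vik is the taller of the two.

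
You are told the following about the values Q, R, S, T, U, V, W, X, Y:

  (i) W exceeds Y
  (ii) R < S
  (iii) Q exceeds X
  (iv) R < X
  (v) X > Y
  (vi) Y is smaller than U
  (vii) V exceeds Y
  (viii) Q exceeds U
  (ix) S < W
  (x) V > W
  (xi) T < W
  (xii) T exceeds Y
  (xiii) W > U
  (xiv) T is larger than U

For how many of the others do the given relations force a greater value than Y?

6

The elements the relations force above Y are X, U, Q, T, W, V — no chain reaches any other.
That is 6.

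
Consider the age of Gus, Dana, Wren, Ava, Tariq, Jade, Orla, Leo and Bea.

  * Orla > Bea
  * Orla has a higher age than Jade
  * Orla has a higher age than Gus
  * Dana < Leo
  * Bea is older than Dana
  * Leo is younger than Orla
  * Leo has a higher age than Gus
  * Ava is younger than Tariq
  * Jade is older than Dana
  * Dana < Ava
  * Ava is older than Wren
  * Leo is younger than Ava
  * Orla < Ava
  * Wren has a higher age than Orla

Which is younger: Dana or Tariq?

Link the given pairs in sequence: Dana < Leo; Leo < Orla; Orla < Wren; Wren < Ava; Ava < Tariq.
Chaining these gives Dana < Leo < Orla < Wren < Ava < Tariq.
So Dana < Tariq; Dana is the younger of the two.

Dana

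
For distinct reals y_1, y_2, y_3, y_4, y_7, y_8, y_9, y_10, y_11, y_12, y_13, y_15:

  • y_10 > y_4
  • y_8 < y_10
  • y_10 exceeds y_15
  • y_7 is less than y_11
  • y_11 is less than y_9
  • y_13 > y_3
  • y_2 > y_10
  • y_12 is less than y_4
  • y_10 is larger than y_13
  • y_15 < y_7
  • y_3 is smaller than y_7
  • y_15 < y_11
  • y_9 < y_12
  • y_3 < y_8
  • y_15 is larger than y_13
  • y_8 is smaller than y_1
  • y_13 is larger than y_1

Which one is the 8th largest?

y_15

The consecutive relations fix a unique order: y_3 < y_8 < y_1 < y_13 < y_15 < y_7 < y_11 < y_9 < y_12 < y_4 < y_10 < y_2.
Counting 8 from the largest end gives y_15.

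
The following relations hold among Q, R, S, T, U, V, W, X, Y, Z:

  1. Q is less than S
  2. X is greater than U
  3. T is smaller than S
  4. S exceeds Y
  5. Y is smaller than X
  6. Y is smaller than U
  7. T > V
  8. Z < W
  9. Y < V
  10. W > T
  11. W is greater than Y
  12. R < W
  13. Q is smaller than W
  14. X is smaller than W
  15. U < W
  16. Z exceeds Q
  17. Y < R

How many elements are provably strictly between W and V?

1

Chaining upward from V reaches: T, S.
Chaining downward from W reaches: Y, U, Q, T, R, Z, X.
Strictly between V and W are those in both lists: T — 1 element.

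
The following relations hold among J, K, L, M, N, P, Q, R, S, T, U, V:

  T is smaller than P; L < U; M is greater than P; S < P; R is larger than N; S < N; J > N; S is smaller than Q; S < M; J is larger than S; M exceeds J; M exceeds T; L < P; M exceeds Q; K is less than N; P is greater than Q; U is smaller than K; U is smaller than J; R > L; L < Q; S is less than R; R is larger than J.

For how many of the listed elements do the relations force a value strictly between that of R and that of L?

4

The relations place L below R. An element lies strictly between them when it is forced above L and also forced below R.
Above L: {U, K, N, J, Q, P, M}. Below R: {U, K, S, N, J}.
Intersection: {U, K, N, J} — 4.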